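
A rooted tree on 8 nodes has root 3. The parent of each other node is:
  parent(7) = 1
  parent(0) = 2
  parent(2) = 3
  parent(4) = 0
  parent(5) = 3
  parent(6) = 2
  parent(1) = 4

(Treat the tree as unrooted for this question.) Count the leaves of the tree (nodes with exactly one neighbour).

The leaves are 5, 6, 7.
That is 3 leaves.

3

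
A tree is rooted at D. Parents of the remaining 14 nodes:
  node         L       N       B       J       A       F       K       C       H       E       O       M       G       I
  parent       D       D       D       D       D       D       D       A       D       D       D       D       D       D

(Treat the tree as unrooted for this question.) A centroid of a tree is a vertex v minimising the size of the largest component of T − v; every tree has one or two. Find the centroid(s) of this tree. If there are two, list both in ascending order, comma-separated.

D

Delete D: the remaining components have sizes 2, 1, 1, 1, 1, 1, 1, 1, 1, 1, 1, 1, 1. Max 2 ≤ 7, so D is a centroid.
Every other node leaves some component of size > 7, so the centroid is unique.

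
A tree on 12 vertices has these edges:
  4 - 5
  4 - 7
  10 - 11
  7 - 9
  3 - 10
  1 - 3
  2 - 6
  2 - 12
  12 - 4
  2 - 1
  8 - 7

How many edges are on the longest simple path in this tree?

A longest path is 11-10-3-1-2-12-4-7-8, with 8 edges.

8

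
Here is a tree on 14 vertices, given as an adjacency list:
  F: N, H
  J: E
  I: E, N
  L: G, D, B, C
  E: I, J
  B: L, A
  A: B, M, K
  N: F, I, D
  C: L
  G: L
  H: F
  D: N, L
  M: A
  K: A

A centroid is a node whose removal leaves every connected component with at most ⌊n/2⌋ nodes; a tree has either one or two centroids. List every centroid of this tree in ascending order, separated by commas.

D, L

Removing L splits the tree into components of sizes 7, 4, 1, 1; the largest is 7 ≤ ⌊14/2⌋ = 7.
D is adjacent to L and is also a centroid (the largest component after removing it is likewise 7).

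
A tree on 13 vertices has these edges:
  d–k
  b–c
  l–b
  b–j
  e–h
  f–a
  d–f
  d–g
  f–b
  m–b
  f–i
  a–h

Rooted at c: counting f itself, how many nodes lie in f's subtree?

Descendants of f (including itself): f, a, d, i, h, g, k, e. That's 8.

8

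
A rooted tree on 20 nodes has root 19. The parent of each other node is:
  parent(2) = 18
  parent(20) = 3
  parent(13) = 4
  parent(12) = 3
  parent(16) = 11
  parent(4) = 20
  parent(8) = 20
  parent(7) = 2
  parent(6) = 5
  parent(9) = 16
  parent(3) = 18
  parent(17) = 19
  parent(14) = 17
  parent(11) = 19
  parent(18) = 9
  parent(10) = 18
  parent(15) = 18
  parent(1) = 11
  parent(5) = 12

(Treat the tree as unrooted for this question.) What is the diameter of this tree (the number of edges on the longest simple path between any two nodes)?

10

Starting from 14, a farthest node is 13 at distance 10.
One longest path: 14-17-19-11-16-9-18-3-20-4-13.
So the diameter is 10.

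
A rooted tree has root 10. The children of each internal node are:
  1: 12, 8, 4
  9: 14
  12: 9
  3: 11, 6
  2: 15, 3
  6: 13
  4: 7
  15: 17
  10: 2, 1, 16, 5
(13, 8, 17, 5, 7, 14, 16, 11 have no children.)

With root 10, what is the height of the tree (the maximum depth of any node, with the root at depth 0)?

4

The longest root-to-leaf path is 10–2–3–6–13 (4 edges).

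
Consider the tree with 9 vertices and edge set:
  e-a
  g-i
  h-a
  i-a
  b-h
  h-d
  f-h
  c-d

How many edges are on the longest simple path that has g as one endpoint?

5

A farthest node from g is c.
The path g-i-a-h-d-c has 5 edges.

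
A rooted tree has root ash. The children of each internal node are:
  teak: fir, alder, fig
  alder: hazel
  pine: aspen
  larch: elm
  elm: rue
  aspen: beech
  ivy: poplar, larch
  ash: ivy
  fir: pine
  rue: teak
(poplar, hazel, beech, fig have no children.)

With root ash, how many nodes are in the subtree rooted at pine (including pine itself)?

The subtree rooted at pine contains: pine, aspen, beech — 3 nodes.

3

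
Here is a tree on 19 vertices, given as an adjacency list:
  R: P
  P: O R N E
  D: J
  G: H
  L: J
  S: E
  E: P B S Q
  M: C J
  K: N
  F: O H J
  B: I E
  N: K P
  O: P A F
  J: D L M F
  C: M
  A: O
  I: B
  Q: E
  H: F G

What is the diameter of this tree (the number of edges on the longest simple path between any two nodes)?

BFS from I reaches C last, at distance 8; BFS from C confirms no node is farther.
Path: I – B – E – P – O – F – J – M – C.

8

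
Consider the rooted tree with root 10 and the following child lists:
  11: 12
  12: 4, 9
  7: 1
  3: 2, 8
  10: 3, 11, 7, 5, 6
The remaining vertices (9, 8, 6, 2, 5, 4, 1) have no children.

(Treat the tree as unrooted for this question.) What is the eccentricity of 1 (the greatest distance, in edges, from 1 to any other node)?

A farthest node from 1 is 9 (4 also at distance 5).
The path 1 – 7 – 10 – 11 – 12 – 9 has 5 edges.

5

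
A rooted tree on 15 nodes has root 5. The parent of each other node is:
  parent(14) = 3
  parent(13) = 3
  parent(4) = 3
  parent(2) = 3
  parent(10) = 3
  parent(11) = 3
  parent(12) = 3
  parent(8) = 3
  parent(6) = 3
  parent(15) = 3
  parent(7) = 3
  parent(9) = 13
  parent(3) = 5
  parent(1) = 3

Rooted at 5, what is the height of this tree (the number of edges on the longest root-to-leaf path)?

3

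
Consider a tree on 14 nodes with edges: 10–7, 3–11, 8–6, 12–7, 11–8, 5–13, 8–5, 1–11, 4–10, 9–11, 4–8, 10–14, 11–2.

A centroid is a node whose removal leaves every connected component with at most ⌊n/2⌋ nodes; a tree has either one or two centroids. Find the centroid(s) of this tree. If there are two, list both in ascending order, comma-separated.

8

Delete 8: the remaining components have sizes 5, 5, 2, 1. Max 5 ≤ 7, so 8 is a centroid.
No neighbour of 8 does as well, so 8 is the unique centroid.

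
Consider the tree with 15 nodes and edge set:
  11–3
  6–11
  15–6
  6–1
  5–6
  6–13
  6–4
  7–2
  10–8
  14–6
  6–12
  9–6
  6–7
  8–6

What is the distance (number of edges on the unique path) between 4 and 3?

The path is 4 – 6 – 11 – 3, which has 3 edges.

3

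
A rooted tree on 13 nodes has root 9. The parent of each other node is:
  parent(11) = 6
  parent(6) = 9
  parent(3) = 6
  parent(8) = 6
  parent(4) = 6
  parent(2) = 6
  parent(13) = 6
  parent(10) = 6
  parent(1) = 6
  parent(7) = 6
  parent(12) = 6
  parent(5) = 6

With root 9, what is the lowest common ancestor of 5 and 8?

6

5's ancestor chain is 5, 6, 9 and 8's is 8, 6, 9; they first meet at 6.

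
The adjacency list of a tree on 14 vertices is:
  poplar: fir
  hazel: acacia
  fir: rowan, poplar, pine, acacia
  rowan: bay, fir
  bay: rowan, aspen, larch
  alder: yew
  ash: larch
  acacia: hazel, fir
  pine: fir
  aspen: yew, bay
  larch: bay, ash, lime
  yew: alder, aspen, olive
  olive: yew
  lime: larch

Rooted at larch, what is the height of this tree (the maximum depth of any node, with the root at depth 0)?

5

A deepest node is hazel, reached by larch → bay → rowan → fir → acacia → hazel.
That path has 5 edges, so the height is 5.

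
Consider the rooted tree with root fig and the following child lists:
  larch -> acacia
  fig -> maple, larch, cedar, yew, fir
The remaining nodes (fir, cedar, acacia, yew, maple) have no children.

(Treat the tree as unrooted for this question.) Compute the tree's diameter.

A longest path is acacia-larch-fig-cedar, with 3 edges.

3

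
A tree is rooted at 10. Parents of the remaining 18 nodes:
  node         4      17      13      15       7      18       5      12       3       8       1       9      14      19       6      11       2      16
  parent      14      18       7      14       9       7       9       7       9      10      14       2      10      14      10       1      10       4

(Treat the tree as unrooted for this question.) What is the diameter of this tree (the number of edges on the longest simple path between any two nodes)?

BFS from 11 reaches 17 last, at distance 8; BFS from 17 confirms no node is farther.
Path: 11 – 1 – 14 – 10 – 2 – 9 – 7 – 18 – 17.

8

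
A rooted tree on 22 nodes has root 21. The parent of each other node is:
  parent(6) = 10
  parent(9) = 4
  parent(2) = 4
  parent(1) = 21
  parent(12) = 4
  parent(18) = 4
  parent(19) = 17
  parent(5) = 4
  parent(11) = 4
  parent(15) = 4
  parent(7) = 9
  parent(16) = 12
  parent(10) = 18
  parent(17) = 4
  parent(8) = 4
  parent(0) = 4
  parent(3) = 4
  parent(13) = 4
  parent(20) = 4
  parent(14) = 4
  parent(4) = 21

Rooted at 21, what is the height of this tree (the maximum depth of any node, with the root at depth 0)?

4

A deepest node is 6, reached by 21–4–18–10–6.
That path has 4 edges, so the height is 4.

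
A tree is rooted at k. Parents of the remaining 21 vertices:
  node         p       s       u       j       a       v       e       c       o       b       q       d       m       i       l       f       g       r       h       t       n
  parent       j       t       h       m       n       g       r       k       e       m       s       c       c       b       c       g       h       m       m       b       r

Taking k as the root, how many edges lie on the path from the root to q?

k–c–m–b–t–s–q — 6 edges.

6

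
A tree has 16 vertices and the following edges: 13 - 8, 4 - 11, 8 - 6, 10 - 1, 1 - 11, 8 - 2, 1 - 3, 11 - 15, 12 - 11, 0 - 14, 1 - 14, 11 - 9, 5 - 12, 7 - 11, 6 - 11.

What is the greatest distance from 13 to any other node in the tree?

6

The node farthest from 13 is 0, via 13-8-6-11-1-14-0 — 6 edges.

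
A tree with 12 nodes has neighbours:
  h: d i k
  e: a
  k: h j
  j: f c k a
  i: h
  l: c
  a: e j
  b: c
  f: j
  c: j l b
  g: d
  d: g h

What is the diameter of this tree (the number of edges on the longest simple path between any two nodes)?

BFS from g reaches b last, at distance 6; BFS from b confirms no node is farther.
Path: g – d – h – k – j – c – b.

6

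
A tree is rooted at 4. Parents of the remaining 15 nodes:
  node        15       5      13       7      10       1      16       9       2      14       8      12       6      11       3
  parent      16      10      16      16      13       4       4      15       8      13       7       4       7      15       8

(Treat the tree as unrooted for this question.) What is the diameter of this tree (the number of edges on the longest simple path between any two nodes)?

6

A longest path is 3 - 8 - 7 - 16 - 13 - 10 - 5, with 6 edges.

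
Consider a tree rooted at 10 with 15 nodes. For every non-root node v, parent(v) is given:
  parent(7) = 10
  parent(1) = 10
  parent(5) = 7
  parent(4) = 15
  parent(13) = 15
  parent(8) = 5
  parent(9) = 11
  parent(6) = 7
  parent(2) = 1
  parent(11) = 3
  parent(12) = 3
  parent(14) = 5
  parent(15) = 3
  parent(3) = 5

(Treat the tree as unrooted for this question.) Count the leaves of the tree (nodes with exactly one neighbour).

8

Degree-1 nodes: 2, 4, 6, 8, 9, 12, 13, 14 — 8 of them.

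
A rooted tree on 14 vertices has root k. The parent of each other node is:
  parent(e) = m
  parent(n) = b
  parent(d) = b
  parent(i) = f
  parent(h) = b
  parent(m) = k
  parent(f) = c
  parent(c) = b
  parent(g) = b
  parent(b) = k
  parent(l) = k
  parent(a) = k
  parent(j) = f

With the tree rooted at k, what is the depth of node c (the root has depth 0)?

k–b–c — 2 edges.

2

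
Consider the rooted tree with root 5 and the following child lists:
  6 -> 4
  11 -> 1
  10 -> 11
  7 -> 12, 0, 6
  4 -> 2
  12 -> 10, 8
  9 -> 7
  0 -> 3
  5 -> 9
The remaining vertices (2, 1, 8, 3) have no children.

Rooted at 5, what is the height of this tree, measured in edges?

6

The longest root-to-leaf path is 5–9–7–12–10–11–1 (6 edges).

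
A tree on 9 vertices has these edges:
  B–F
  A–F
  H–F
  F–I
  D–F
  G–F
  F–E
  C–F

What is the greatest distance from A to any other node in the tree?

2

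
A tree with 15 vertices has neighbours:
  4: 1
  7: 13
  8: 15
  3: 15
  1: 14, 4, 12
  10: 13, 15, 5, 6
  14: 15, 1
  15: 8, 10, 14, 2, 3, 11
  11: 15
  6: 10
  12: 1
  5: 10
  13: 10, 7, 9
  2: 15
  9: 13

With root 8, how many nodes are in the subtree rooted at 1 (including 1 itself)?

3

Descendants of 1 (including itself): 1, 12, 4. That's 3.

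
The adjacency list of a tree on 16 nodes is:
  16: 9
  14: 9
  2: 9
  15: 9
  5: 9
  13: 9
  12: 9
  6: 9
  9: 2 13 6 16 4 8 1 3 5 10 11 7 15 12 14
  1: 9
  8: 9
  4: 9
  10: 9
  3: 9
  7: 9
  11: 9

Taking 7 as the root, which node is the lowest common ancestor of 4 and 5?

9

Path 4→root: 4 9 7; path 5→root: 5 9 7.
First common node: 9.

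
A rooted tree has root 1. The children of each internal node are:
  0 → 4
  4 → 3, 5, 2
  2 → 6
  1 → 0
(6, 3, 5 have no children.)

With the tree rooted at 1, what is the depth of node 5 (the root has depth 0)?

3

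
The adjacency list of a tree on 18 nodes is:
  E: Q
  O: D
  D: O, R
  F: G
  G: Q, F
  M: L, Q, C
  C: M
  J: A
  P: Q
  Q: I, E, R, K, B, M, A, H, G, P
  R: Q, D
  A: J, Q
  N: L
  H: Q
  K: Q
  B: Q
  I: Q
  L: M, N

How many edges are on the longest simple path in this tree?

6

BFS from O reaches N last, at distance 6; BFS from N confirms no node is farther.
Path: O–D–R–Q–M–L–N.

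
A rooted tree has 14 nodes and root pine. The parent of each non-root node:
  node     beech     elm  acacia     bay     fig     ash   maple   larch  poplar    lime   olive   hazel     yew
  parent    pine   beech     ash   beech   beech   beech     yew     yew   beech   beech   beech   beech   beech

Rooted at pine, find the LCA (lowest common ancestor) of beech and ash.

beech

Path beech→root: beech pine; path ash→root: ash beech pine.
First common node: beech.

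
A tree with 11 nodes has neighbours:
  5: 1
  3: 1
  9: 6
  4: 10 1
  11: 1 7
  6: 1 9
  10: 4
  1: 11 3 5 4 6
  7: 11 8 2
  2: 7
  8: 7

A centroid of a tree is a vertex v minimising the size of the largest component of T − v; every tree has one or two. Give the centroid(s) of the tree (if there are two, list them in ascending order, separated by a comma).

Removing 1 splits the tree into components of sizes 4, 2, 2, 1, 1; the largest is 4 ≤ ⌊11/2⌋ = 5.
Every other node leaves some component of size > 5, so the centroid is unique.

1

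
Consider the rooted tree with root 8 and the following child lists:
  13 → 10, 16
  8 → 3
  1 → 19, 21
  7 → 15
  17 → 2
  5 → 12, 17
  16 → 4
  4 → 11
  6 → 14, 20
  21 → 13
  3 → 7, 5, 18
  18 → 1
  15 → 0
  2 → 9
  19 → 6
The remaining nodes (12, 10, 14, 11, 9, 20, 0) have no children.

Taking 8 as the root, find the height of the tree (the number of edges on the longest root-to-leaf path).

The longest root-to-leaf path is 8–3–18–1–21–13–16–4–11 (8 edges).

8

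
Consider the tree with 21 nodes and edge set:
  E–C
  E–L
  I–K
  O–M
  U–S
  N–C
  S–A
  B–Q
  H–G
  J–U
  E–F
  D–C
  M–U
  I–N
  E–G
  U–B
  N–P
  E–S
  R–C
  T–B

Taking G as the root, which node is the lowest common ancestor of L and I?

E

L's ancestor chain is L, E, G and I's is I, N, C, E, G; they first meet at E.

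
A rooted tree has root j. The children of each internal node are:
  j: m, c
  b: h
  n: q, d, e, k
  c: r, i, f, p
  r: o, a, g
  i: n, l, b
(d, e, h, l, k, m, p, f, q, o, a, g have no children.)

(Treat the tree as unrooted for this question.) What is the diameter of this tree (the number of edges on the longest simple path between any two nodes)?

5

Starting from k, a farthest node is a at distance 5.
One longest path: k–n–i–c–r–a.
So the diameter is 5.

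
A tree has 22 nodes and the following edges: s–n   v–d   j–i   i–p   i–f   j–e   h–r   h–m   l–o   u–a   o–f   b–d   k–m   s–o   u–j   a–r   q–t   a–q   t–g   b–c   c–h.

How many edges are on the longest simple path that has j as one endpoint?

8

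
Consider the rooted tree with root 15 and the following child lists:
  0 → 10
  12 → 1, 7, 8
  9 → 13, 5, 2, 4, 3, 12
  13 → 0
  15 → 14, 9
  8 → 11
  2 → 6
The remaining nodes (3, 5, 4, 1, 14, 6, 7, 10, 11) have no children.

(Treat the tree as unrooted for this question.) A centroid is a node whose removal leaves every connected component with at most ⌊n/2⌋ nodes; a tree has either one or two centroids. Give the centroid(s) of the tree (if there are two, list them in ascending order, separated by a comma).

9

If 9 is removed the pieces have sizes 5, 3, 2, 2, 1, 1, 1, all ≤ ⌊16/2⌋ = 8.
Every other node leaves some component of size > 8, so the centroid is unique.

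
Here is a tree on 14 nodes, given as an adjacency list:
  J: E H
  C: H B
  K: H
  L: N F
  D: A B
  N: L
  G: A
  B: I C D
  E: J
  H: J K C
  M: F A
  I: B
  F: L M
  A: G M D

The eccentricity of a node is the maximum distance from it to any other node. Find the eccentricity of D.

A farthest node from D is N (E also at distance 5).
The path D–A–M–F–L–N has 5 edges.

5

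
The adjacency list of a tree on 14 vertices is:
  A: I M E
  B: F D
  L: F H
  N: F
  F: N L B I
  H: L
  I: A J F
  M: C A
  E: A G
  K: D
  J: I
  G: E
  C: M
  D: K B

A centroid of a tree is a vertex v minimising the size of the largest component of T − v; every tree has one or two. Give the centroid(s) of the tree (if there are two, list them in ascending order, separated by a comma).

Removing F splits the tree into components of sizes 7, 3, 2, 1; the largest is 7 ≤ ⌊14/2⌋ = 7.
Its neighbour I also leaves a largest component of size 7, so both are centroids.

F, I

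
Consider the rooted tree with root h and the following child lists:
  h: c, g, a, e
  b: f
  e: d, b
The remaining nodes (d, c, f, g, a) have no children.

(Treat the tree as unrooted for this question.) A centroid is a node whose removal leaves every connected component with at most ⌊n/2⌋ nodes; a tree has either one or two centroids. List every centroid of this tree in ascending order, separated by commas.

Removing e splits the tree into components of sizes 4, 2, 1; the largest is 4 ≤ ⌊8/2⌋ = 4.
Its neighbour h also leaves a largest component of size 4, so both are centroids.

e, h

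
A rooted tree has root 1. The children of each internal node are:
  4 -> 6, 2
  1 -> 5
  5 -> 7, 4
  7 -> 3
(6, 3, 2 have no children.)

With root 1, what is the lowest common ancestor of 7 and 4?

5

Path 7→root: 7 5 1; path 4→root: 4 5 1.
First common node: 5.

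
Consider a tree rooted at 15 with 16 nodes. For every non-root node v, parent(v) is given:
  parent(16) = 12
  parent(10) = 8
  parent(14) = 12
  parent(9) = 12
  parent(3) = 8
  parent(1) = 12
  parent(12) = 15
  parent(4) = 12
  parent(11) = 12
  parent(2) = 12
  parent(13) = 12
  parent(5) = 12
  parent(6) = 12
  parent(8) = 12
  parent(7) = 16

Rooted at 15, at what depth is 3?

3

15 → 12 → 8 → 3 — 3 edges.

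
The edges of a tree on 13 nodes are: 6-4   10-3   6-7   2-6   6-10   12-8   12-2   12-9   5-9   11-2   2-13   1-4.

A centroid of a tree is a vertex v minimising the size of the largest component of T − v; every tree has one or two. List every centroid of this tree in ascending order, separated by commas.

2

Delete 2: the remaining components have sizes 6, 4, 1, 1. Max 6 ≤ 6, so 2 is a centroid.
No neighbour of 2 does as well, so 2 is the unique centroid.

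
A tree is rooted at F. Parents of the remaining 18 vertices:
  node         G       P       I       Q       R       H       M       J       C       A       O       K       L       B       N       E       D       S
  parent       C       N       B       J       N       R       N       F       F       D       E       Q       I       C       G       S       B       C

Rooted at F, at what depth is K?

3

Path from F to K: F – J – Q – K, which has 3 edges.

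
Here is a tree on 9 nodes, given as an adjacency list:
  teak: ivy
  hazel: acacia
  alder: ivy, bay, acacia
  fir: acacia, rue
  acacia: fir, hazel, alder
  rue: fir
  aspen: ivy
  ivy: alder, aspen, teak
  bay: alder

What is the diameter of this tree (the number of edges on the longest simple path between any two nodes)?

Starting from rue, a farthest node is teak at distance 5.
One longest path: rue-fir-acacia-alder-ivy-teak.
So the diameter is 5.

5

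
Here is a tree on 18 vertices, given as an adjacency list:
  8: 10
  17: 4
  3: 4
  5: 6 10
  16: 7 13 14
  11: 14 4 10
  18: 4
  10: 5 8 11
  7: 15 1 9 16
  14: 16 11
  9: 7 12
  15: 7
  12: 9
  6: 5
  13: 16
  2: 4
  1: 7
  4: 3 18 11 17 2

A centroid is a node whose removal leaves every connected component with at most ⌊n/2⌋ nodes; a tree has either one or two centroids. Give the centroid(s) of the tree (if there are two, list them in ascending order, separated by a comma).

Removing 11 splits the tree into components of sizes 8, 5, 4; the largest is 8 ≤ ⌊18/2⌋ = 9.
No neighbour of 11 does as well, so 11 is the unique centroid.

11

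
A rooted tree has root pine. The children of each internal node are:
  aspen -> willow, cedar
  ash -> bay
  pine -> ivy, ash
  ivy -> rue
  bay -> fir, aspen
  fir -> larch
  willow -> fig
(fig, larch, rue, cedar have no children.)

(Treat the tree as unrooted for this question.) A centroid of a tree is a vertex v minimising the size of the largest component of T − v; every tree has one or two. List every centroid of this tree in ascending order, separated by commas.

Delete bay: the remaining components have sizes 4, 4, 2. Max 4 ≤ 5, so bay is a centroid.
Every other node leaves some component of size > 5, so the centroid is unique.

bay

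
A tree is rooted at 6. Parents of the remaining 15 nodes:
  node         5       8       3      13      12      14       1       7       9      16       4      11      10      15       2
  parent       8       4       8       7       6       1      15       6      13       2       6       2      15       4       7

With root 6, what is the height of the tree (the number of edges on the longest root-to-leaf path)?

14 sits deepest: 6-4-15-1-14 — 4 edges from the root.

4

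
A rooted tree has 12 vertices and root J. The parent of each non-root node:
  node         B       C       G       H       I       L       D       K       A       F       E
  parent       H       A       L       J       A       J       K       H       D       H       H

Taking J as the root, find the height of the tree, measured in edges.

5

C sits deepest: J–H–K–D–A–C — 5 edges from the root.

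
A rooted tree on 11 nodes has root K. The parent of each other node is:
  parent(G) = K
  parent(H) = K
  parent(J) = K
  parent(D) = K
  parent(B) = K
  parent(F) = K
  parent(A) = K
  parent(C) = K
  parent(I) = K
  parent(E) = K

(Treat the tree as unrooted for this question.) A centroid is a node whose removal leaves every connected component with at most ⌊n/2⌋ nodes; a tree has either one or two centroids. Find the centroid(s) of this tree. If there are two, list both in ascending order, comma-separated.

Removing K splits the tree into components of sizes 1, 1, 1, 1, 1, 1, 1, 1, 1, 1; the largest is 1 ≤ ⌊11/2⌋ = 5.
Every other node leaves some component of size > 5, so the centroid is unique.

K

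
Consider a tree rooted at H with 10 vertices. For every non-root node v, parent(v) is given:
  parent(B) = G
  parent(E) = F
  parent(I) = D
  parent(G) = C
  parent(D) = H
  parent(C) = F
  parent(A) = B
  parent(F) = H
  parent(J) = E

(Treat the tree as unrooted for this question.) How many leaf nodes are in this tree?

Exactly 3 nodes have a single neighbour: A, I, J.

3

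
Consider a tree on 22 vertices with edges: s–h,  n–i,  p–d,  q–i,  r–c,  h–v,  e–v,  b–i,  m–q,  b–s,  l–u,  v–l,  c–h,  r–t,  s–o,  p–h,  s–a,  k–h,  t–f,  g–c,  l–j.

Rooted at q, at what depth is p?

q – i – b – s – h – p — 5 edges.

5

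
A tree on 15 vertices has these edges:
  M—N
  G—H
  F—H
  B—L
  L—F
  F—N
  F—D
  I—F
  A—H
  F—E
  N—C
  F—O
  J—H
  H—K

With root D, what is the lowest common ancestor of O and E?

Path O→root: O F D; path E→root: E F D.
First common node: F.

F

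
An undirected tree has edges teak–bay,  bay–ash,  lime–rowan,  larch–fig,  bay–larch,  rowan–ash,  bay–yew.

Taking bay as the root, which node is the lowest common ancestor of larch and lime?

bay

larch's ancestor chain is larch, bay and lime's is lime, rowan, ash, bay; they first meet at bay.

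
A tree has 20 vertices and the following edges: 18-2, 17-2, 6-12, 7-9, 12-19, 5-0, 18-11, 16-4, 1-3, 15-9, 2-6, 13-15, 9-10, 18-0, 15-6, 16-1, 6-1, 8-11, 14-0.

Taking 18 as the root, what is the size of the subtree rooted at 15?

5

The subtree rooted at 15 contains: 15, 13, 9, 10, 7 — 5 nodes.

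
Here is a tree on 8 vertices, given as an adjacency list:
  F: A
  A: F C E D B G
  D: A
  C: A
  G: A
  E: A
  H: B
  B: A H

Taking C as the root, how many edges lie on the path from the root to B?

2

Climbing from B to the root: B–A–C. That's 2 steps.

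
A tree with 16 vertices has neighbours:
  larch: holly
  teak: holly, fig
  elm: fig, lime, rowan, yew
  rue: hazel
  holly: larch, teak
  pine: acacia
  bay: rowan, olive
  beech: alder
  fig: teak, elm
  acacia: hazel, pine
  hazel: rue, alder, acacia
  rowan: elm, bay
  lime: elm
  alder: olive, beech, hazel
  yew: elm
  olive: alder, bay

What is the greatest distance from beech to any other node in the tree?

9

Distances from beech peak at 9, attained at larch.
beech-alder-olive-bay-rowan-elm-fig-teak-holly-larch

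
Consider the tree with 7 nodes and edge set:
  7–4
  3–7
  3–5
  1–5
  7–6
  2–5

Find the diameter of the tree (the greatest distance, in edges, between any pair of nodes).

Starting from 1, a farthest node is 4 at distance 4.
One longest path: 1–5–3–7–4.
So the diameter is 4.

4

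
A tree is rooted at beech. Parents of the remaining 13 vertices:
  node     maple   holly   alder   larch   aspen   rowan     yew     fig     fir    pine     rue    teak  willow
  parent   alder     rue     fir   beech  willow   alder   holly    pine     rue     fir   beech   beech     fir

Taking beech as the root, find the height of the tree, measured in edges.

A deepest node is fig, reached by beech – rue – fir – pine – fig.
That path has 4 edges, so the height is 4.

4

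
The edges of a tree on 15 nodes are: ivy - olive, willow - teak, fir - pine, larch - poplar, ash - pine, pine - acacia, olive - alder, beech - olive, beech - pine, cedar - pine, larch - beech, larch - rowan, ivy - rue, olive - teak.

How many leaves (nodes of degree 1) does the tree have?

Degree-1 nodes: acacia, alder, ash, cedar, fir, poplar, rowan, rue, willow — 9 of them.

9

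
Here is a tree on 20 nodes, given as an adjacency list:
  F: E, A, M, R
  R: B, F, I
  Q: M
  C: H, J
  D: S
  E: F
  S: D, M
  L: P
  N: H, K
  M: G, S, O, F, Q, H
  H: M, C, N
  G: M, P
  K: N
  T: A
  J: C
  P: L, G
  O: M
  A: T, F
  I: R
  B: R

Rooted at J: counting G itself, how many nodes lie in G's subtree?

3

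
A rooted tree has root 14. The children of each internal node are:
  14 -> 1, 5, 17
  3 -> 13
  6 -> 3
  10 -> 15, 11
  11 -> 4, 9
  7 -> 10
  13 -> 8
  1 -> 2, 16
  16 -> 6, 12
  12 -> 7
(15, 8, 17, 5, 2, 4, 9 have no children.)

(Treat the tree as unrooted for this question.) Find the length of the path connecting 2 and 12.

3

Walking from 2: 2–1–16–12. Length 3.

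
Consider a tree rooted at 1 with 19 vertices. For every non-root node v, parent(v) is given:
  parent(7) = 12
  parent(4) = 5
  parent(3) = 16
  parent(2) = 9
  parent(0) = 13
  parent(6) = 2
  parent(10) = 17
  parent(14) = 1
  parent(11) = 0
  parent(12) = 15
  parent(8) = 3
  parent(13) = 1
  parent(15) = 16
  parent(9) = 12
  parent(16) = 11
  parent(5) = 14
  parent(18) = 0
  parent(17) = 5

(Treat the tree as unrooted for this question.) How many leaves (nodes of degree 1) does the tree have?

Degree-1 nodes: 4, 6, 7, 8, 10, 18 — 6 of them.

6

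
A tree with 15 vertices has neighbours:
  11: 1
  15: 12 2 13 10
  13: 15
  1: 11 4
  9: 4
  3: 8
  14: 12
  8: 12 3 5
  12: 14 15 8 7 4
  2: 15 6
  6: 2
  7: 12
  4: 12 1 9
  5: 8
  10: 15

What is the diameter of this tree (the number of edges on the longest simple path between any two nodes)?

6

A longest path is 11-1-4-12-15-2-6, with 6 edges.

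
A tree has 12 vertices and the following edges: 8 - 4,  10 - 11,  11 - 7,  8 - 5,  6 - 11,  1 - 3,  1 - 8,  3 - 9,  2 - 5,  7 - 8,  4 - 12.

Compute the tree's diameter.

6

A longest path is 6 - 11 - 7 - 8 - 1 - 3 - 9, with 6 edges.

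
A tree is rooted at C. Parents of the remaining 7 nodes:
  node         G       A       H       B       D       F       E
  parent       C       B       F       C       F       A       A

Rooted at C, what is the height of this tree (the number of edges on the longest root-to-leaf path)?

4

A deepest node is H, reached by C – B – A – F – H.
That path has 4 edges, so the height is 4.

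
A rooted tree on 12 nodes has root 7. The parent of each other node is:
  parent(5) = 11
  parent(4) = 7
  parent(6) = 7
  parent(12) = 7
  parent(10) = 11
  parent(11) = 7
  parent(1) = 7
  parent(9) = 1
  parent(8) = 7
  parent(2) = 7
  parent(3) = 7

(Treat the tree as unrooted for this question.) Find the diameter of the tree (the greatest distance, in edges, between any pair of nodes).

4

BFS from 10 reaches 9 last, at distance 4; BFS from 9 confirms no node is farther.
Path: 10 - 11 - 7 - 1 - 9.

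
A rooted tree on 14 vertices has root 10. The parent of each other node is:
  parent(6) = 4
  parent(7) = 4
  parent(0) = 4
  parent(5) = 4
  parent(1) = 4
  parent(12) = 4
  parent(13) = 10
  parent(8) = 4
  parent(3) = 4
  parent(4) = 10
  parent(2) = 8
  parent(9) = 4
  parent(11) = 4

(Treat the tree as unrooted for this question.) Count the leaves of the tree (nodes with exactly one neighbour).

11

Degree-1 nodes: 0, 1, 2, 3, 5, 6, 7, 9, 11, 12, 13 — 11 of them.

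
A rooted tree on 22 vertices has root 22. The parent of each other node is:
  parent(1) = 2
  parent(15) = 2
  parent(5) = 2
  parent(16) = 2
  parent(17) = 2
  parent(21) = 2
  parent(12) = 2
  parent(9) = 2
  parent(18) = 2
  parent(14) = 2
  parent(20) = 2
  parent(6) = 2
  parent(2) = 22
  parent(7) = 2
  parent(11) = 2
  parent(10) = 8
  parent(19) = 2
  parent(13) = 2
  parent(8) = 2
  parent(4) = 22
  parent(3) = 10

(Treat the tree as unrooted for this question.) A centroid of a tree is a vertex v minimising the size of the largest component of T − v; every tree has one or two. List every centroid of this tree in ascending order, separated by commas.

2

If 2 is removed the pieces have sizes 3, 2, 1, 1, 1, 1, 1, 1, 1, 1, 1, 1, 1, 1, 1, 1, 1, 1, all ≤ ⌊22/2⌋ = 11.
Every other node leaves some component of size > 11, so the centroid is unique.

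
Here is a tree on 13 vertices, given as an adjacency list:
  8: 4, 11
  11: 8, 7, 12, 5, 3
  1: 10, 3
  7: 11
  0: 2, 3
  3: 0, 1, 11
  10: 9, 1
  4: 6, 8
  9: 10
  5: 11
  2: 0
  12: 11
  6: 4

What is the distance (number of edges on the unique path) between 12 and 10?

4

Walking from 12: 12 – 11 – 3 – 1 – 10. Length 4.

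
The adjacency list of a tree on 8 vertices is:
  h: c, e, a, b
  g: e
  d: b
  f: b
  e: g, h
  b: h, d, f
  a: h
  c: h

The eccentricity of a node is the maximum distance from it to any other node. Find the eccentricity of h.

The node farthest from h is f (d, g also at distance 2), via h-b-f — 2 edges.

2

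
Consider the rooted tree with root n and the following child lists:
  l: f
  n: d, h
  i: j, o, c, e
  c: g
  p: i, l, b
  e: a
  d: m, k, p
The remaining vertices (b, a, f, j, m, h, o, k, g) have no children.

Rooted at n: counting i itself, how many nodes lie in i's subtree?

i's subtree: {i, e, o, c, j, a, g}, size 7.

7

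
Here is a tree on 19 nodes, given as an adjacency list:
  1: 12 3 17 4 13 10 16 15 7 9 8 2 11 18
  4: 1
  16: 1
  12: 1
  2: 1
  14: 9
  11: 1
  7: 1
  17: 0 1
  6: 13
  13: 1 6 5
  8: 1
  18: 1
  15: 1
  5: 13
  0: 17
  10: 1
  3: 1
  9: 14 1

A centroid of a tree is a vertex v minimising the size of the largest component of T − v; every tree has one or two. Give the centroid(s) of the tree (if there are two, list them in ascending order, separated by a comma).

1

If 1 is removed the pieces have sizes 3, 2, 2, 1, 1, 1, 1, 1, 1, 1, 1, 1, 1, 1, all ≤ ⌊19/2⌋ = 9.
Every other node leaves some component of size > 9, so the centroid is unique.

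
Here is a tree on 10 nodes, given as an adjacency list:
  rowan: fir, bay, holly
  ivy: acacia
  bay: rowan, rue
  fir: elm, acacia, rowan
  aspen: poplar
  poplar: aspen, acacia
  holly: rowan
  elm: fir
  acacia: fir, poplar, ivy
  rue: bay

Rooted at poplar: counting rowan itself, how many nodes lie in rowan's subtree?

4

The subtree rooted at rowan contains: rowan, bay, holly, rue — 4 nodes.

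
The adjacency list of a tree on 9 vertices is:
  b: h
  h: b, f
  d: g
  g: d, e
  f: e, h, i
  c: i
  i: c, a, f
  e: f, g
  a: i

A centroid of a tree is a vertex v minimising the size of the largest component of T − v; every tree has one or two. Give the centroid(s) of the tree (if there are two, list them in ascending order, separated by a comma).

f

If f is removed the pieces have sizes 3, 3, 2, all ≤ ⌊9/2⌋ = 4.
Every other node leaves some component of size > 4, so the centroid is unique.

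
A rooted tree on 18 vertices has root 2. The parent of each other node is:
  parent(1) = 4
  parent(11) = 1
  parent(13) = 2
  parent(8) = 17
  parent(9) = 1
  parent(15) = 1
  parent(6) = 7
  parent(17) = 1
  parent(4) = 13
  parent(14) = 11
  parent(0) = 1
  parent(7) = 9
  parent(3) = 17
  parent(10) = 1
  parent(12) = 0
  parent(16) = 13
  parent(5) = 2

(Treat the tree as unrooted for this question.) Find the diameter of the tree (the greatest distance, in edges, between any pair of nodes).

7

BFS from 5 reaches 6 last, at distance 7; BFS from 6 confirms no node is farther.
Path: 5 – 2 – 13 – 4 – 1 – 9 – 7 – 6.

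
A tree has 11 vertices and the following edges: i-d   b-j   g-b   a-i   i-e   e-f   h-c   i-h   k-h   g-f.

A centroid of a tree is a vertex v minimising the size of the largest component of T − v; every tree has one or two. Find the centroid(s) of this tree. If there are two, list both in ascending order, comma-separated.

i

Removing i splits the tree into components of sizes 5, 3, 1, 1; the largest is 5 ≤ ⌊11/2⌋ = 5.
No neighbour of i does as well, so i is the unique centroid.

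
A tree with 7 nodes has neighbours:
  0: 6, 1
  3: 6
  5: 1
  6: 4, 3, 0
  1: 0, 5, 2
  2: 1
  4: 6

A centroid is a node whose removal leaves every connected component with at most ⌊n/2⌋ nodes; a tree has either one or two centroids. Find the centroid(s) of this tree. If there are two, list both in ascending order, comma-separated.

0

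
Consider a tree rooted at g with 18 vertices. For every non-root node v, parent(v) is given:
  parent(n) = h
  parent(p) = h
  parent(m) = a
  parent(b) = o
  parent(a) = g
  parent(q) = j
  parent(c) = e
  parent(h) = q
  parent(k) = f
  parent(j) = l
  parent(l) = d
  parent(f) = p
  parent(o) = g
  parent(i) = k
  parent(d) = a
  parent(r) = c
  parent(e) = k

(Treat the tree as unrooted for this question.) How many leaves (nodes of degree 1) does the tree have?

The leaves are b, i, m, n, r.
That is 5 leaves.

5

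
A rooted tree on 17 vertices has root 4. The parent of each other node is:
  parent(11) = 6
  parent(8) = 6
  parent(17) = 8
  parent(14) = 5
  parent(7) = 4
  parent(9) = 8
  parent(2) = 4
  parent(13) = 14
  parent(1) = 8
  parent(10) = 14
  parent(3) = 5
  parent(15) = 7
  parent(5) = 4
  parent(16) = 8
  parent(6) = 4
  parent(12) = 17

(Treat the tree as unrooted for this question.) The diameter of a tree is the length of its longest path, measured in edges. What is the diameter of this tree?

A longest path is 12 – 17 – 8 – 6 – 4 – 5 – 14 – 10, with 7 edges.

7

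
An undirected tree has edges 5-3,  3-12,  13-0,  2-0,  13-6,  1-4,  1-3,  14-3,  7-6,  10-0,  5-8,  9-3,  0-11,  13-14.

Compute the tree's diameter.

6

A longest path is 4-1-3-14-13-0-11, with 6 edges.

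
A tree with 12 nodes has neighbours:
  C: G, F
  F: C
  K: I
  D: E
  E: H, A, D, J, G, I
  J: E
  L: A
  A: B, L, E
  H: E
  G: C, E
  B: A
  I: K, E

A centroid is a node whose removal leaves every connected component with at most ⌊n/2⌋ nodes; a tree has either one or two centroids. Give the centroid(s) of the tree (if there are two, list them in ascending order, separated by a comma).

E

Removing E splits the tree into components of sizes 3, 3, 2, 1, 1, 1; the largest is 3 ≤ ⌊12/2⌋ = 6.
No neighbour of E does as well, so E is the unique centroid.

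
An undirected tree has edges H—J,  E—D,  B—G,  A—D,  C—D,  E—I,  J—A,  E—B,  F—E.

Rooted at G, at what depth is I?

G → B → E → I — 3 edges.

3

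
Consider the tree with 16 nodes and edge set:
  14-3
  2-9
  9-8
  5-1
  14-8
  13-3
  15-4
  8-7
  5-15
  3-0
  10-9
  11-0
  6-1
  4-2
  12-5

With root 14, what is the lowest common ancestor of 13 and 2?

14

Ancestors of 13 (toward the root): 13, 3, 14.
Ancestors of 2: 2, 9, 8, 14.
The deepest node appearing in both lists is 14.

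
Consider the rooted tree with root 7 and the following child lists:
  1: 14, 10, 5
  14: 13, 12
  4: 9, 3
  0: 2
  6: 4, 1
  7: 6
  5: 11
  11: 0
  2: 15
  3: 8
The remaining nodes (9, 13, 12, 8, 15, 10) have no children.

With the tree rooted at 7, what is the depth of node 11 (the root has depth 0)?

Path from 7 to 11: 7 – 6 – 1 – 5 – 11, which has 4 edges.

4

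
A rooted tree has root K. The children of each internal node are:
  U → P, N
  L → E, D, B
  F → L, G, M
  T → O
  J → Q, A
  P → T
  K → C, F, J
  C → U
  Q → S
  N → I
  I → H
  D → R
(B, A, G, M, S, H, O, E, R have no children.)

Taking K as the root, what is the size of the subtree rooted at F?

Descendants of F (including itself): F, G, L, M, B, E, D, R. That's 8.

8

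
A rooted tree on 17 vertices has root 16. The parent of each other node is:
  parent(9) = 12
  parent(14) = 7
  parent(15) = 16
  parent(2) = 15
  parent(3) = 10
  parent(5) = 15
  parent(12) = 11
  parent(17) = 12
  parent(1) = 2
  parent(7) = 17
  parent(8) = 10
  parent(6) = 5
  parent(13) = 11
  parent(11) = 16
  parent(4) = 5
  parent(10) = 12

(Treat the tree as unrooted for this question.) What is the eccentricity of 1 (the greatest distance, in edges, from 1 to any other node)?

8

Distances from 1 peak at 8, attained at 14.
1–2–15–16–11–12–17–7–14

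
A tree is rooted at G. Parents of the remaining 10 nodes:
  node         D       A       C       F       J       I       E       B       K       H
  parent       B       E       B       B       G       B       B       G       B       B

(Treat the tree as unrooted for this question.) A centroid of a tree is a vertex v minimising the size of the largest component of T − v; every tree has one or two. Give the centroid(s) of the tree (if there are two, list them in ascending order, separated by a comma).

B

Delete B: the remaining components have sizes 2, 2, 1, 1, 1, 1, 1, 1. Max 2 ≤ 5, so B is a centroid.
No neighbour of B does as well, so B is the unique centroid.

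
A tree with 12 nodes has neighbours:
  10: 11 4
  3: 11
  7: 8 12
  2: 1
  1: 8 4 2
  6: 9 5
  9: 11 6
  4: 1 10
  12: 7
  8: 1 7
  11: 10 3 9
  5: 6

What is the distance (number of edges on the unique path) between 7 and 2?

The path is 7 – 8 – 1 – 2, which has 3 edges.

3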